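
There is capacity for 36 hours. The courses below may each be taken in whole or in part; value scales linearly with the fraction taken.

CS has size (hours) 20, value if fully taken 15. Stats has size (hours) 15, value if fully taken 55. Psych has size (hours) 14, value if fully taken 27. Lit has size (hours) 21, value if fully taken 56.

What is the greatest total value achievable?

111

Sort by value density: Stats 55/15≈3.67, Lit 56/21≈2.67, Psych 27/14≈1.93, CS 15/20≈0.75.
Take all of Stats (15 hours, value 55) — 21 hours left.
Lit: take in full, 21 hours for value 56 — 0 left.
Total value = 111.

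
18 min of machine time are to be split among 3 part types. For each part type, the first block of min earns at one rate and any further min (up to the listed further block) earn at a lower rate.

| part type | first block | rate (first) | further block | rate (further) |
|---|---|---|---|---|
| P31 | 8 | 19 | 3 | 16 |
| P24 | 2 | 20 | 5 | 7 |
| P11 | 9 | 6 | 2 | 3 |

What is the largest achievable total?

275

Order all 6 blocks by rate: P24/T1 20 > P31/T1 19 > P31/T2 16 > P24/T2 7 > P11/T1 6 > P11/T2 3.
P24/T1 (20): +2 → 16 left.
P31 T1 at 19: fill all 8 → 8 left.
P31/T2 (16): +3 → 5 left.
Fill P24 T2 block (5 at 7) → 0 left.
Total = 20×2 + 19×8 + 16×3 + 7×5 = 275.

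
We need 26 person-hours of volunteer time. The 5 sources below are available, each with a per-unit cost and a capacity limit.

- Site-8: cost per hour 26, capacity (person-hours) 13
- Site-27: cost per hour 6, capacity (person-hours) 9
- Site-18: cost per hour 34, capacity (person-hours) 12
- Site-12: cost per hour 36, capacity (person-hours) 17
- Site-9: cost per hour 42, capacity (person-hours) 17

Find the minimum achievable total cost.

528

Fill from the cheapest source first.
Site-27 (6): use full 9 → 17 person-hours to go.
Site-8 (26): use full 13 → 4 person-hours to go.
Take 4 from Site-18 at 34 to finish.
Site-12, Site-9: unused.
Cost = 9×6 + 13×26 + 4×34 = 528.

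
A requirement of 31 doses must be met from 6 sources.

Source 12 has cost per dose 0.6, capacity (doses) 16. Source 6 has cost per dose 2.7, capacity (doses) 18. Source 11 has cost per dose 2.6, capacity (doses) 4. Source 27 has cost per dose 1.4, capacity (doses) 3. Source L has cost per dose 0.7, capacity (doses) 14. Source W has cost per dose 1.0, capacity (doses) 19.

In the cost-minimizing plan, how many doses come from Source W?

Cheapest first:
Source 12 (0.6): use full 16 ; 15 doses to go.
Source L (0.7): use full 14 ; 1 doses to go.
Source W (1.0): take the remaining 1 ; done.
Source 27, Source 11, Source 6: unused.

1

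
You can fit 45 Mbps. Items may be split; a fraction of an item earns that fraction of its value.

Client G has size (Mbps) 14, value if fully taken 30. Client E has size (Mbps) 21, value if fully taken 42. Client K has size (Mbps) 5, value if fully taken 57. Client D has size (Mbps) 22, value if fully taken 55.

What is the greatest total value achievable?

Sort by value density: Client K 57/5≈11.4, Client D 55/22≈2.5, Client G 30/14≈2.14, Client E 42/21≈2.
All 5 Mbps of Client K fit (value 57) → 40 remain.
Take all of Client D (22 Mbps, value 55) → 18 Mbps left.
Client G: take in full, 14 Mbps for value 30 → 4 left.
4 Mbps left: a 4/21 share of Client E gives 42×4/21 = 8.
Total value = 150.

150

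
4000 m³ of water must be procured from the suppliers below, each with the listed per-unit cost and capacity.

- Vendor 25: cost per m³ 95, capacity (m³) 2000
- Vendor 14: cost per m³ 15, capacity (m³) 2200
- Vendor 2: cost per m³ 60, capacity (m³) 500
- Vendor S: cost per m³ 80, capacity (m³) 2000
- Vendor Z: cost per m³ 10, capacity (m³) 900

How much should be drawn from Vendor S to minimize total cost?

400

Fill from the cheapest supplier first.
Vendor Z at 10: take all 900 m³ ; 3100 still needed.
Vendor 14 at 15: take all 2200 m³ ; 900 still needed.
Take 500 from Vendor 2 at 60 ; need 400 more.
Vendor S at 80: take 400 of its 2000 ; requirement met.
Vendor 25: unused.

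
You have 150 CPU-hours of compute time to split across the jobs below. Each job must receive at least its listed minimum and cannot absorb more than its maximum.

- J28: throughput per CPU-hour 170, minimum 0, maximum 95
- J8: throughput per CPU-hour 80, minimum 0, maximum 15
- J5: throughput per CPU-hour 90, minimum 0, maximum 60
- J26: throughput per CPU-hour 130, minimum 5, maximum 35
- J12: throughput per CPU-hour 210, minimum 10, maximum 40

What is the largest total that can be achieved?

Meeting every minimum uses 0+0+0+5+10 = 15 CPU-hours, leaving 135.
Highest throughput per CPU-hour first: J12 210 > J28 170 > J26 130 > J5 90 > J8 80.
J12 takes 30 more to reach its cap of 40 — 105 left.
J28 takes 95 more to reach its cap of 95 — 10 left.
Only 10 left; J26 takes them to reach 15.
Total = 170×95 + 130×15 + 210×40 = 26500.

26500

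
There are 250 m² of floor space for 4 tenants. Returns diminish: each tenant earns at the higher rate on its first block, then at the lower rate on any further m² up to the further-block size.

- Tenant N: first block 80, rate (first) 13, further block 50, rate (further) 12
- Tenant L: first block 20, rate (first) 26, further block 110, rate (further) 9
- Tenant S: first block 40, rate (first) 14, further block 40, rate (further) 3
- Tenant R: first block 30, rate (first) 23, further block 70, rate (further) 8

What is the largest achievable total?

Order all 8 blocks by rate: Tenant L/tier1 26 > Tenant R/tier1 23 > Tenant S/tier1 14 > Tenant N/tier1 13 > Tenant N/tier2 12 > Tenant L/tier2 9 > Tenant R/tier2 8 > Tenant S/tier2 3.
Fill Tenant L tier1 block (20 at 26) → 230 left.
Fill Tenant R tier1 block (30 at 23) → 200 left.
Fill Tenant S tier1 block (40 at 14) → 160 left.
Tenant N tier1 at 13: fill all 80 → 80 left.
Tenant N/tier2 (12): +50 → 30 left.
Tenant L/tier2: +30 of 110 at 9; pool empty.
Total = 26×20 + 23×30 + 14×40 + 13×80 + 12×50 + 9×30 = 3680.

3680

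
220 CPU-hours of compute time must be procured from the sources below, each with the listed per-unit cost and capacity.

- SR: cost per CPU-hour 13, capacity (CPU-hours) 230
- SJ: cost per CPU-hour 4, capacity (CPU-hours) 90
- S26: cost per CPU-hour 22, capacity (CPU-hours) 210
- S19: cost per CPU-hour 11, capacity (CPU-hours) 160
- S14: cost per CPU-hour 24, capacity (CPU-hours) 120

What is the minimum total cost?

1790

Use sources in increasing cost order.
SJ (4): use full 90 — 130 CPU-hours to go.
Take 130 from S19 at 11 to finish.
SR, S26, S14: unused.
Cost = 90×4 + 130×11 = 1790.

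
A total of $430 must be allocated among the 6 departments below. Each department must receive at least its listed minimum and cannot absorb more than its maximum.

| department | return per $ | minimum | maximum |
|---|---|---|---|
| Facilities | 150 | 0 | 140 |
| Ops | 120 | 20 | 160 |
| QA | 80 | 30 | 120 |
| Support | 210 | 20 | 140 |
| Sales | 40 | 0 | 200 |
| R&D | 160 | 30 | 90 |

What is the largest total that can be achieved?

70800

Meeting every minimum uses 0+20+30+20+0+30 = 100 $, leaving 330.
Order the departments by return per $: Support 210 > R&D 160 > Facilities 150 > Ops 120 > QA 80 > Sales 40.
Give Support 120 more to hit its cap of 140 ; 210 left.
R&D takes 60 more to reach its cap of 90 ; 150 left.
Facilities takes 140 more to reach its cap of 140 ; 10 left.
Ops has room for 140 more but only 10 remain, so it gets 30.
Total = 150×140 + 120×30 + 80×30 + 210×140 + 160×90 = 70800.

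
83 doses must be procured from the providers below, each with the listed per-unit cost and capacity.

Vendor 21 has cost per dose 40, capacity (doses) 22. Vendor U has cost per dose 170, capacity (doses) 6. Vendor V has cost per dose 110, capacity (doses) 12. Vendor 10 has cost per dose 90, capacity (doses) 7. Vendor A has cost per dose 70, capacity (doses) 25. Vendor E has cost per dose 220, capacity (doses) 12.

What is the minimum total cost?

Cheapest first:
Take 22 from Vendor 21 at 40 — need 61 more.
Vendor A at 70: take all 25 doses — 36 still needed.
Take 7 from Vendor 10 at 90 — need 29 more.
Vendor V at 110: take all 12 doses — 17 still needed.
Take 6 from Vendor U at 170 — need 11 more.
Vendor E (220): take the remaining 11 — done.
Cost = 22×40 + 25×70 + 7×90 + 12×110 + 6×170 + 11×220 = 8020.

8020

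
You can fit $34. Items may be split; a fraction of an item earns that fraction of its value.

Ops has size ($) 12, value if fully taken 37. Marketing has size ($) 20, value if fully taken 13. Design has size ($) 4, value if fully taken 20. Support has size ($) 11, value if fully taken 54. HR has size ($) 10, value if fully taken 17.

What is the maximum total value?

Rank by value-to-size ratio: Design 20/4≈5, Support 54/11≈4.91, Ops 37/12≈3.08, HR 17/10≈1.7, Marketing 13/20≈0.65.
All 4 $ of Design fit (value 20) — 30 remain.
Take all of Support (11 $, value 54) — 19 $ left.
Take all of Ops (12 $, value 37) — 7 $ left.
7 $ left: a 7/10 share of HR gives 17×7/10 = 11.9.
Total value = 122.9.

122.9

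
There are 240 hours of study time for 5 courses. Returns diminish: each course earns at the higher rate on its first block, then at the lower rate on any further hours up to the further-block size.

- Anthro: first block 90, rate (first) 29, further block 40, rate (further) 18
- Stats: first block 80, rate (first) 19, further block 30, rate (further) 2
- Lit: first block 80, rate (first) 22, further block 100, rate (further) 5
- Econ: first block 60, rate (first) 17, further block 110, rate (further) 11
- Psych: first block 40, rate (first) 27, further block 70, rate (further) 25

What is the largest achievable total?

Treat each block as its own option and order by rate: Anthro/tier1 29 > Psych/tier1 27 > Psych/tier2 25 > Lit/tier1 22 > Stats/tier1 19 > Anthro/tier2 18 > Econ/tier1 17 > Econ/tier2 11 > Lit/tier2 5 > Stats/tier2 2.
Fill Anthro tier1 block (90 at 29) — 150 left.
Psych tier1 at 27: fill all 40 — 110 left.
Psych/tier2 (25): +70 — 40 left.
40 remain; put them into Lit tier1 at 22.
Total = 29×90 + 27×40 + 25×70 + 22×40 = 6320.

6320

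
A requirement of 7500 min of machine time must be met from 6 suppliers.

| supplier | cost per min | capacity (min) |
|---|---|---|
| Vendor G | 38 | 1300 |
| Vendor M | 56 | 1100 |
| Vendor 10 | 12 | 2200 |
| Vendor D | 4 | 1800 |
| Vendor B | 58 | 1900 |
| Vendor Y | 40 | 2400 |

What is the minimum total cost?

171000

Use suppliers in increasing cost order.
Take 1800 from Vendor D at 4 ; need 5700 more.
Vendor 10 (12): use full 2200 ; 3500 min to go.
Vendor G (38): use full 1300 ; 2200 min to go.
Vendor Y (40): take the remaining 2200 ; done.
Vendor M, Vendor B: unused.
Cost = 1800×4 + 2200×12 + 1300×38 + 2200×40 = 171000.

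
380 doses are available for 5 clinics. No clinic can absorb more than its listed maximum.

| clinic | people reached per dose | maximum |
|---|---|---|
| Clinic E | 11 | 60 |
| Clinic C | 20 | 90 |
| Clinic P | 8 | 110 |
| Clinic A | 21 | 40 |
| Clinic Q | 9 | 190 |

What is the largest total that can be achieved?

Order the clinics by people reached per dose: Clinic A 21 > Clinic C 20 > Clinic E 11 > Clinic Q 9 > Clinic P 8.
Give Clinic A 40 to hit its cap of 40 → 340 left.
Give Clinic C 90 to hit its cap of 90 → 250 left.
Clinic E: +60 to 60 (cap) → 190 left.
Clinic Q: +190 to 190 (cap) → 0 left.
Total = 11×60 + 20×90 + 21×40 + 9×190 = 5010.

5010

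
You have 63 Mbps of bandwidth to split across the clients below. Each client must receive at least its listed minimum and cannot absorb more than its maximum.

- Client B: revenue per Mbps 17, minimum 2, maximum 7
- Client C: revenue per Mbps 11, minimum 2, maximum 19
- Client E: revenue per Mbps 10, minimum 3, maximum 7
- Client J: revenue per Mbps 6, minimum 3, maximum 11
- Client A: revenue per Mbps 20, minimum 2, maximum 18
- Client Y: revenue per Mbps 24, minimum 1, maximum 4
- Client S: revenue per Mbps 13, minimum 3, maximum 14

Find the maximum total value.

Meeting every minimum uses 2+2+3+3+2+1+3 = 16 Mbps, leaving 47.
Order the clients by revenue per Mbps: Client Y 24 > Client A 20 > Client B 17 > Client S 13 > Client C 11 > Client E 10 > Client J 6.
Give Client Y 3 more to hit its cap of 4 → 44 left.
Give Client A 16 more to hit its cap of 18 → 28 left.
Client B takes 5 more to reach its cap of 7 → 23 left.
Client S takes 11 more to reach its cap of 14 → 12 left.
Client C has room for 17 more but only 12 remain, so it gets 14.
Total = 17×7 + 11×14 + 10×3 + 6×3 + 20×18 + 24×4 + 13×14 = 959.

959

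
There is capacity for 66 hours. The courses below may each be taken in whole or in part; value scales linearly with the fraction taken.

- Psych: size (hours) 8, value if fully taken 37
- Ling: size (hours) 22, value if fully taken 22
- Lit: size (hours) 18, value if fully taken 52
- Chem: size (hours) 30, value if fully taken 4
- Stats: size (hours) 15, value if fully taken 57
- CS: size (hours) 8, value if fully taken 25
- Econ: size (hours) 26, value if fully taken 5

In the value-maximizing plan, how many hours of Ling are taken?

Best value per unit of size first: Psych 37/8≈4.62, Stats 57/15≈3.8, CS 25/8≈3.12, Lit 52/18≈2.89, Ling 22/22≈1, Econ 5/26≈0.192, Chem 4/30≈0.133.
All 8 hours of Psych fit (value 37) — 58 remain.
All 15 hours of Stats fit (value 57) — 43 remain.
All 8 hours of CS fit (value 25) — 35 remain.
Take all of Lit (18 hours, value 52) — 17 hours left.
Only 17 hours remain; take 17/22 of Ling for value 22×17/22 = 17.

17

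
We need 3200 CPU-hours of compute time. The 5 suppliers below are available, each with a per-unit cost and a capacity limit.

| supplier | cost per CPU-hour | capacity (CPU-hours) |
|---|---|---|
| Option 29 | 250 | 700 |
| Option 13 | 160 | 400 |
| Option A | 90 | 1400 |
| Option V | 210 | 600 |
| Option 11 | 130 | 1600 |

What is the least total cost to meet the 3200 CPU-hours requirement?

366000

Cheapest first:
Option A at 90: take all 1400 CPU-hours ; 1800 still needed.
Option 11 at 130: take all 1600 CPU-hours ; 200 still needed.
Take 200 from Option 13 at 160 to finish.
Option V, Option 29: unused.
Cost = 1400×90 + 1600×130 + 200×160 = 366000.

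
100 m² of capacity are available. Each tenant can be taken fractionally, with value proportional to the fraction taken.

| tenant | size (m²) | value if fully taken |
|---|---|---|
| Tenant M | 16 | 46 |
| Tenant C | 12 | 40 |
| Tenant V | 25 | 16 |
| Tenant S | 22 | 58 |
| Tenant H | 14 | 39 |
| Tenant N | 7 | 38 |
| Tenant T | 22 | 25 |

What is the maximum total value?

Sort by value density: Tenant N 38/7≈5.43, Tenant C 40/12≈3.33, Tenant M 46/16≈2.88, Tenant H 39/14≈2.79, Tenant S 58/22≈2.64, Tenant T 25/22≈1.14, Tenant V 16/25≈0.64.
Tenant N: take in full, 7 m² for value 38 ; 93 left.
Tenant C: take in full, 12 m² for value 40 ; 81 left.
All 16 m² of Tenant M fit (value 46) ; 65 remain.
All 14 m² of Tenant H fit (value 39) ; 51 remain.
All 22 m² of Tenant S fit (value 58) ; 29 remain.
Tenant T: take in full, 22 m² for value 25 ; 7 left.
Fill the last 7 m² with part of Tenant V: 7/25 of it earns 4.48.
Total value = 250.48.

250.48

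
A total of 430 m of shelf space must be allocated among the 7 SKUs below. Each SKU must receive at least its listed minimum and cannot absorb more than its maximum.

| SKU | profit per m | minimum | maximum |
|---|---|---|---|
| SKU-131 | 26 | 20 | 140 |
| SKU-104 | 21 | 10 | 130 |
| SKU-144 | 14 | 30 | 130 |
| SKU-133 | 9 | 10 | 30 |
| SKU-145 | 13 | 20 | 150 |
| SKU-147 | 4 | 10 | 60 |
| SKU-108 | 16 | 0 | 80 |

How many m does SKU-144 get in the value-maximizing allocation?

Meeting every minimum uses 20+10+30+10+20+10+0 = 100 m, leaving 330.
Highest profit per m first: SKU-131 26 > SKU-104 21 > SKU-108 16 > SKU-144 14 > SKU-145 13 > SKU-133 9 > SKU-147 4.
SKU-131: +120 to 140 (cap) — 210 left.
Give SKU-104 120 more to hit its cap of 130 — 90 left.
SKU-108 takes 80 more to reach its cap of 80 — 10 left.
SKU-144: +10 (room for 100) → 40. Pool exhausted.

40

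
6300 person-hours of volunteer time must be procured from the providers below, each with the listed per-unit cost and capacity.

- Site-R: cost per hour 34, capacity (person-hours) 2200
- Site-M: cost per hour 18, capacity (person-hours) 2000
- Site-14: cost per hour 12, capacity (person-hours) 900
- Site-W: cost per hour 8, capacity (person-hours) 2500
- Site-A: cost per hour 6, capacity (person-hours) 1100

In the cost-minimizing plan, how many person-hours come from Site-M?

1800

Cheapest first:
Site-A (6): use full 1100 → 5200 person-hours to go.
Site-W (8): use full 2500 → 2700 person-hours to go.
Site-14 at 12: take all 900 person-hours → 1800 still needed.
Site-M at 18: take 1800 of its 2000 → requirement met.
Site-R: unused.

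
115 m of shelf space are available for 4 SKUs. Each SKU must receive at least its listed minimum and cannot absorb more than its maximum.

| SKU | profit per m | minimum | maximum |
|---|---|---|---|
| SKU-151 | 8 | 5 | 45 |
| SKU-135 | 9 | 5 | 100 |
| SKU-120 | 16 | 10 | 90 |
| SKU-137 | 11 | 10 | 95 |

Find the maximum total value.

1690

Meeting every minimum uses 5+5+10+10 = 30 m, leaving 85.
Order the SKUs by profit per m: SKU-120 16 > SKU-137 11 > SKU-135 9 > SKU-151 8.
SKU-120 takes 80 more to reach its cap of 90 → 5 left.
SKU-137: +5 (room for 85) → 15. Pool exhausted.
Total = 8×5 + 9×5 + 16×90 + 11×15 = 1690.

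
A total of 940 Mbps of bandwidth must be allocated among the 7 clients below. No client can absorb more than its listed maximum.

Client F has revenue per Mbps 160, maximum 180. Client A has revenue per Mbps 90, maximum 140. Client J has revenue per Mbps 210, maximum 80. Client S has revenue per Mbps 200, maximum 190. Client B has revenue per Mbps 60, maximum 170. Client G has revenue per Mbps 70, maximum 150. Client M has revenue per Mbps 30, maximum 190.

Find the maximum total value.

117800

Order the clients by revenue per Mbps: Client J 210 > Client S 200 > Client F 160 > Client A 90 > Client G 70 > Client B 60 > Client M 30.
Client J: +80 to 80 (cap) — 860 left.
Client S: +190 to 190 (cap) — 670 left.
Give Client F 180 to hit its cap of 180 — 490 left.
Give Client A 140 to hit its cap of 140 — 350 left.
Client G takes 150 to reach its cap of 150 — 200 left.
Give Client B 170 to hit its cap of 170 — 30 left.
Client M has room for 190 but only 30 remain, so it gets 30.
Total = 160×180 + 90×140 + 210×80 + 200×190 + 60×170 + 70×150 + 30×30 = 117800.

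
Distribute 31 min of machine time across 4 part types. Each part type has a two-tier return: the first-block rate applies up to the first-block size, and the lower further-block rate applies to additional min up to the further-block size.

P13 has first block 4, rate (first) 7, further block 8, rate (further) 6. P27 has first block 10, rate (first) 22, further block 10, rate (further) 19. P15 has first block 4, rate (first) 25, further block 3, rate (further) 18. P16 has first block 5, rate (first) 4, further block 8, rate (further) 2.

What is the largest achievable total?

592

Order all 8 blocks by rate: P15/T1 25 > P27/T1 22 > P27/T2 19 > P15/T2 18 > P13/T1 7 > P13/T2 6 > P16/T1 4 > P16/T2 2.
Fill P15 T1 block (4 at 25) → 27 left.
Fill P27 T1 block (10 at 22) → 17 left.
P27 T2 at 19: fill all 10 → 7 left.
P15 T2 at 18: fill all 3 → 4 left.
P13/T1 (7): +4 → 0 left.
Total = 25×4 + 22×10 + 19×10 + 18×3 + 7×4 = 592.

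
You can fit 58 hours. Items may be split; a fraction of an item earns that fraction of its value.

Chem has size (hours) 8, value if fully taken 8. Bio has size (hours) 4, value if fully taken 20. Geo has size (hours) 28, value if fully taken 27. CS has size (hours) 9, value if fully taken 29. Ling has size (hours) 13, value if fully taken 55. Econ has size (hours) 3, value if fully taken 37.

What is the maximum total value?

169.25

Best value per unit of size first: Econ 37/3≈12.3, Bio 20/4≈5, Ling 55/13≈4.23, CS 29/9≈3.22, Chem 8/8≈1, Geo 27/28≈0.964.
Take all of Econ (3 hours, value 37) — 55 hours left.
Bio: take in full, 4 hours for value 20 — 51 left.
Ling: take in full, 13 hours for value 55 — 38 left.
All 9 hours of CS fit (value 29) — 29 remain.
Chem: take in full, 8 hours for value 8 — 21 left.
Only 21 hours remain; take 21/28 of Geo for value 27×21/28 = 20.25.
Total value = 169.25.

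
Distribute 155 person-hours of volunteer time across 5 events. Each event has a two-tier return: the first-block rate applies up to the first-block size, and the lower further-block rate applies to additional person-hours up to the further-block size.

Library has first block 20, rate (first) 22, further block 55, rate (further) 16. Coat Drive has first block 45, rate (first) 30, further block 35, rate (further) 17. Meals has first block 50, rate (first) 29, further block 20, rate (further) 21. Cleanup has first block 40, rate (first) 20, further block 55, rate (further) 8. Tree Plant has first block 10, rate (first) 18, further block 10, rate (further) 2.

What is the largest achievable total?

4060

Order all 10 blocks by rate: Coat Drive/T1 30 > Meals/T1 29 > Library/T1 22 > Meals/T2 21 > Cleanup/T1 20 > Tree Plant/T1 18 > Coat Drive/T2 17 > Library/T2 16 > Cleanup/T2 8 > Tree Plant/T2 2.
Coat Drive/T1 (30): +45 → 110 left.
Fill Meals T1 block (50 at 29) → 60 left.
Fill Library T1 block (20 at 22) → 40 left.
Meals T2 at 21: fill all 20 → 20 left.
Cleanup T1 at 20: only 20 left, fill 20.
Total = 30×45 + 29×50 + 22×20 + 21×20 + 20×20 = 4060.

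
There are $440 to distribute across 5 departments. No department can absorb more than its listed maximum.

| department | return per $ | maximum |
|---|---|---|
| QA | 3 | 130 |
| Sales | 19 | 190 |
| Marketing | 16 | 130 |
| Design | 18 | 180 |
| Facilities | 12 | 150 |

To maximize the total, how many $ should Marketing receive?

Rank by return per $: Sales 19 > Design 18 > Marketing 16 > Facilities 12 > QA 3.
Sales: +190 to 190 (cap) — 250 left.
Give Design 180 to hit its cap of 180 — 70 left.
Only 70 left; Marketing takes them to reach 70.

70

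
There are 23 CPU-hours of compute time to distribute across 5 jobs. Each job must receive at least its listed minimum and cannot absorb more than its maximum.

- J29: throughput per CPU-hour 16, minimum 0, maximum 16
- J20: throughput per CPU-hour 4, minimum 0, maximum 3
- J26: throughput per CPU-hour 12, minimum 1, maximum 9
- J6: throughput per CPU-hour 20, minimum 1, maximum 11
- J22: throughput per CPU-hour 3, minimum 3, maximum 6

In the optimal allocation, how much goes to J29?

8

Meeting every minimum uses 0+0+1+1+3 = 5 CPU-hours, leaving 18.
Highest throughput per CPU-hour first: J6 20 > J29 16 > J26 12 > J20 4 > J22 3.
J6 takes 10 more to reach its cap of 11 — 8 left.
J29: +8 (room for 16) → 8. Pool exhausted.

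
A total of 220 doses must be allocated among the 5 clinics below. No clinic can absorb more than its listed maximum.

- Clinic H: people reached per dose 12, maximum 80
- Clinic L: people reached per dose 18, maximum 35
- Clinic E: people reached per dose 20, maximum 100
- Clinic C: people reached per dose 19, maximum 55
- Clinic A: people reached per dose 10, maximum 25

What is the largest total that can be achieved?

4035

Order the clinics by people reached per dose: Clinic E 20 > Clinic C 19 > Clinic L 18 > Clinic H 12 > Clinic A 10.
Give Clinic E 100 to hit its cap of 100 → 120 left.
Clinic C takes 55 to reach its cap of 55 → 65 left.
Give Clinic L 35 to hit its cap of 35 → 30 left.
Only 30 left; Clinic H takes them to reach 30.
Total = 12×30 + 18×35 + 20×100 + 19×55 = 4035.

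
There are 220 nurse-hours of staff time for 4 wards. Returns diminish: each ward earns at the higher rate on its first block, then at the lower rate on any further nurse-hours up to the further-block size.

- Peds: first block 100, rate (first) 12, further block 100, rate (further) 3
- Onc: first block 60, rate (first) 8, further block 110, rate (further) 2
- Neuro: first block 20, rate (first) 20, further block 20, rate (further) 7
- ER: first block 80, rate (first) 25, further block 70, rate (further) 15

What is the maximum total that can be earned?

Order all 8 blocks by rate: ER/first 25 > Neuro/first 20 > ER/second 15 > Peds/first 12 > Onc/first 8 > Neuro/second 7 > Peds/second 3 > Onc/second 2.
Fill ER first block (80 at 25) → 140 left.
Neuro first at 20: fill all 20 → 120 left.
ER second at 15: fill all 70 → 50 left.
50 remain; put them into Peds first at 12.
Total = 25×80 + 20×20 + 15×70 + 12×50 = 4050.

4050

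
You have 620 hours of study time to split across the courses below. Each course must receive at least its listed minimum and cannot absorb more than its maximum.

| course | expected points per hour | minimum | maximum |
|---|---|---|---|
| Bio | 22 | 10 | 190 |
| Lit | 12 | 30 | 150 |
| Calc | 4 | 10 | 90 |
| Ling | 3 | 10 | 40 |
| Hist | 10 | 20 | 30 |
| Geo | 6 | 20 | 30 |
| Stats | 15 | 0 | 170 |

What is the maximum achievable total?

Meeting every minimum uses 10+30+10+10+20+20+0 = 100 hours, leaving 520.
Highest expected points per hour first: Bio 22 > Stats 15 > Lit 12 > Hist 10 > Geo 6 > Calc 4 > Ling 3.
Bio takes 180 more to reach its cap of 190 → 340 left.
Stats takes 170 more to reach its cap of 170 → 170 left.
Lit: +120 to 150 (cap) → 50 left.
Hist: +10 to 30 (cap) → 40 left.
Give Geo 10 more to hit its cap of 30 → 30 left.
Calc: +30 (room for 80) → 40. Pool exhausted.
Total = 22×190 + 12×150 + 4×40 + 3×10 + 10×30 + 6×30 + 15×170 = 9200.

9200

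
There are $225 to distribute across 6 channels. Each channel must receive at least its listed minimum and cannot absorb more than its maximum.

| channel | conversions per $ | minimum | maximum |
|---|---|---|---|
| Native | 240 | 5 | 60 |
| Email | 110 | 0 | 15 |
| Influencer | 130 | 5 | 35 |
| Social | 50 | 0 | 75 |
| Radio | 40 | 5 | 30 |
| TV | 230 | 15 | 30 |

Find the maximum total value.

Meeting every minimum uses 5+0+5+0+5+15 = 30 $, leaving 195.
Order the channels by conversions per $: Native 240 > TV 230 > Influencer 130 > Email 110 > Social 50 > Radio 40.
Give Native 55 more to hit its cap of 60 ; 140 left.
TV takes 15 more to reach its cap of 30 ; 125 left.
Influencer: +30 to 35 (cap) ; 95 left.
Email takes 15 more to reach its cap of 15 ; 80 left.
Social takes 75 more to reach its cap of 75 ; 5 left.
Only 5 left; Radio takes them to reach 10.
Total = 240×60 + 110×15 + 130×35 + 50×75 + 40×10 + 230×30 = 31650.

31650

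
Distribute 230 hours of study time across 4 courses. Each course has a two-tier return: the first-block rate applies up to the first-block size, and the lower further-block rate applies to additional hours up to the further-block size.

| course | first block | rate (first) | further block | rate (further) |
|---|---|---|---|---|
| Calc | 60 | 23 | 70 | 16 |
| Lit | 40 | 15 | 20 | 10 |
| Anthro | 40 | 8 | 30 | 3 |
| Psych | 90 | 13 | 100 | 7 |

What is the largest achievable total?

Treat each block as its own option and order by rate: Calc/first 23 > Calc/second 16 > Lit/first 15 > Psych/first 13 > Lit/second 10 > Anthro/first 8 > Psych/second 7 > Anthro/second 3.
Fill Calc first block (60 at 23) ; 170 left.
Calc second at 16: fill all 70 ; 100 left.
Lit/first (15): +40 ; 60 left.
Psych/first: +60 of 90 at 13; pool empty.
Total = 23×60 + 16×70 + 15×40 + 13×60 = 3880.

3880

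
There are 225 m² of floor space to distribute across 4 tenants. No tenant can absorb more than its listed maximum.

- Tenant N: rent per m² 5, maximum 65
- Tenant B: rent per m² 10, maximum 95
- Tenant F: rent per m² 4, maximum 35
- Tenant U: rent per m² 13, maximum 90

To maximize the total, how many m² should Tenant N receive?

Order the tenants by rent per m²: Tenant U 13 > Tenant B 10 > Tenant N 5 > Tenant F 4.
Give Tenant U 90 to hit its cap of 90 ; 135 left.
Tenant B: +95 to 95 (cap) ; 40 left.
Tenant N: +40 (room for 65) → 40. Pool exhausted.

40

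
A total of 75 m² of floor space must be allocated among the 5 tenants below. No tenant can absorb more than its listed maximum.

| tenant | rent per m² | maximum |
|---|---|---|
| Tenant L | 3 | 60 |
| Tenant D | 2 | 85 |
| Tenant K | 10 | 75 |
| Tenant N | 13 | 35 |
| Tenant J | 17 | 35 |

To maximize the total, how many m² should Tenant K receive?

5

Order the tenants by rent per m²: Tenant J 17 > Tenant N 13 > Tenant K 10 > Tenant L 3 > Tenant D 2.
Tenant J: +35 to 35 (cap) — 40 left.
Tenant N: +35 to 35 (cap) — 5 left.
Tenant K has room for 75 but only 5 remain, so it gets 5.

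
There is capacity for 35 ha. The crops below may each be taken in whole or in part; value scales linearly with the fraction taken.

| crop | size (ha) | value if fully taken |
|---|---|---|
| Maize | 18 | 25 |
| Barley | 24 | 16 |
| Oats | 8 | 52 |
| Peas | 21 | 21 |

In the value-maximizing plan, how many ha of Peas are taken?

9

Rank by value-to-size ratio: Oats 52/8≈6.5, Maize 25/18≈1.39, Peas 21/21≈1, Barley 16/24≈0.667.
All 8 ha of Oats fit (value 52) ; 27 remain.
Maize: take in full, 18 ha for value 25 ; 9 left.
Only 9 ha remain; take 9/21 of Peas for value 21×9/21 = 9.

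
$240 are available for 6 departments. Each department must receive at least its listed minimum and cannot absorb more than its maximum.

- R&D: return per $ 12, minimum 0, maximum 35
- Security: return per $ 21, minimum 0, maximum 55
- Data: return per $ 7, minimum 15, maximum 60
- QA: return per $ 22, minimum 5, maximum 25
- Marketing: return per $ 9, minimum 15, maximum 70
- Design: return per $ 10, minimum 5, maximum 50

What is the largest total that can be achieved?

3270

Meeting every minimum uses 0+0+15+5+15+5 = 40 $, leaving 200.
Highest return per $ first: QA 22 > Security 21 > R&D 12 > Design 10 > Marketing 9 > Data 7.
Give QA 20 more to hit its cap of 25 → 180 left.
Security takes 55 more to reach its cap of 55 → 125 left.
R&D: +35 to 35 (cap) → 90 left.
Give Design 45 more to hit its cap of 50 → 45 left.
Marketing: +45 (room for 55) → 60. Pool exhausted.
Total = 12×35 + 21×55 + 7×15 + 22×25 + 9×60 + 10×50 = 3270.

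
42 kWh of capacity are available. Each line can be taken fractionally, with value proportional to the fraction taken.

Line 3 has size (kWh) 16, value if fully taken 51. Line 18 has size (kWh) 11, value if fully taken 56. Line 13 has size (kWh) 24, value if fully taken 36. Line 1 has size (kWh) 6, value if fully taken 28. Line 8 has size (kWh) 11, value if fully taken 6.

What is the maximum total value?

Best value per unit of size first: Line 18 56/11≈5.09, Line 1 28/6≈4.67, Line 3 51/16≈3.19, Line 13 36/24≈1.5, Line 8 6/11≈0.545.
All 11 kWh of Line 18 fit (value 56) ; 31 remain.
Take all of Line 1 (6 kWh, value 28) ; 25 kWh left.
Line 3: take in full, 16 kWh for value 51 ; 9 left.
Fill the last 9 kWh with part of Line 13: 9/24 of it earns 13.5.
Total value = 148.5.

148.5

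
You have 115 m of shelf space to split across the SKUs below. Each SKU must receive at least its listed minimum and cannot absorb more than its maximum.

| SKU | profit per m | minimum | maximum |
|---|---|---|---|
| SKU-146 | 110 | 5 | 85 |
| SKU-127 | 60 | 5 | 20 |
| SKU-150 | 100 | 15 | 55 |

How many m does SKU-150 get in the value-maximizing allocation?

Meeting every minimum uses 5+5+15 = 25 m, leaving 90.
Highest profit per m first: SKU-146 110 > SKU-150 100 > SKU-127 60.
Give SKU-146 80 more to hit its cap of 85 → 10 left.
SKU-150: +10 (room for 40) → 25. Pool exhausted.

25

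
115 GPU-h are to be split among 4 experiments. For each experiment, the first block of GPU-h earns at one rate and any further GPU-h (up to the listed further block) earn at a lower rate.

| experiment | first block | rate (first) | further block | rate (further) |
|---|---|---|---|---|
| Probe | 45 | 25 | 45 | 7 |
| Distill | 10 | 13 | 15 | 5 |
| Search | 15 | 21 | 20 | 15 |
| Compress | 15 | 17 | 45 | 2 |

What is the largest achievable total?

Order all 8 blocks by rate: Probe/first 25 > Search/first 21 > Compress/first 17 > Search/second 15 > Distill/first 13 > Probe/second 7 > Distill/second 5 > Compress/second 2.
Probe first at 25: fill all 45 ; 70 left.
Search first at 21: fill all 15 ; 55 left.
Compress/first (17): +15 ; 40 left.
Fill Search second block (20 at 15) ; 20 left.
Distill/first (13): +10 ; 10 left.
Probe second at 7: only 10 left, fill 10.
Total = 25×45 + 21×15 + 17×15 + 15×20 + 13×10 + 7×10 = 2195.

2195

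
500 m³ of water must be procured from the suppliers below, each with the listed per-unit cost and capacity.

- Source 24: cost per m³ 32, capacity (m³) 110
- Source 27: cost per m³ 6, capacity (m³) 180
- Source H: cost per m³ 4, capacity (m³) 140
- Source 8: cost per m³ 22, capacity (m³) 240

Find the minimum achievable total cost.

5600

Cheapest first:
Source H (4): use full 140 ; 360 m³ to go.
Source 27 (6): use full 180 ; 180 m³ to go.
Source 8 at 22: take 180 of its 240 ; requirement met.
Source 24: unused.
Cost = 140×4 + 180×6 + 180×22 = 5600.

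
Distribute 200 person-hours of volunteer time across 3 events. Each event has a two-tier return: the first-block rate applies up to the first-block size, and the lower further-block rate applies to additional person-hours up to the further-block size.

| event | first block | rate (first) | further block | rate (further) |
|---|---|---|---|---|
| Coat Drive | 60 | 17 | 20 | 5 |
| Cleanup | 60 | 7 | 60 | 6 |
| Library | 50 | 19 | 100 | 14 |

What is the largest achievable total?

Treat each block as its own option and order by rate: Library/tier1 19 > Coat Drive/tier1 17 > Library/tier2 14 > Cleanup/tier1 7 > Cleanup/tier2 6 > Coat Drive/tier2 5.
Library tier1 at 19: fill all 50 → 150 left.
Fill Coat Drive tier1 block (60 at 17) → 90 left.
Library tier2 at 14: only 90 left, fill 90.
Total = 19×50 + 17×60 + 14×90 = 3230.

3230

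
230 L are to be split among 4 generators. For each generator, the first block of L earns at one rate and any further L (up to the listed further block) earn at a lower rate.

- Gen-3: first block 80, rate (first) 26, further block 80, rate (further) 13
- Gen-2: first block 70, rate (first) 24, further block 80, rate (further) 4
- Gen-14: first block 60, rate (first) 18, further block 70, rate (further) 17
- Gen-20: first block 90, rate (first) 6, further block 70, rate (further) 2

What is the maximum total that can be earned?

5180

Order all 8 blocks by rate: Gen-3/first 26 > Gen-2/first 24 > Gen-14/first 18 > Gen-14/second 17 > Gen-3/second 13 > Gen-20/first 6 > Gen-2/second 4 > Gen-20/second 2.
Gen-3 first at 26: fill all 80 → 150 left.
Gen-2/first (24): +70 → 80 left.
Gen-14/first (18): +60 → 20 left.
Gen-14/second: +20 of 70 at 17; pool empty.
Total = 26×80 + 24×70 + 18×60 + 17×20 = 5180.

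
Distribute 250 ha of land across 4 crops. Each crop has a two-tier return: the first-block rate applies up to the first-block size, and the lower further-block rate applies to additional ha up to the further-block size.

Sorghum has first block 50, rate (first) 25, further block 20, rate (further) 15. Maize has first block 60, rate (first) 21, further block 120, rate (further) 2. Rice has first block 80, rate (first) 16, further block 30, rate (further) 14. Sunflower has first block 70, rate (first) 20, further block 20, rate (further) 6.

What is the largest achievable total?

5030

Rank every tier by rate: Sorghum/first 25 > Maize/first 21 > Sunflower/first 20 > Rice/first 16 > Sorghum/second 15 > Rice/second 14 > Sunflower/second 6 > Maize/second 2.
Sorghum first at 25: fill all 50 ; 200 left.
Fill Maize first block (60 at 21) ; 140 left.
Sunflower/first (20): +70 ; 70 left.
70 remain; put them into Rice first at 16.
Total = 25×50 + 21×60 + 20×70 + 16×70 = 5030.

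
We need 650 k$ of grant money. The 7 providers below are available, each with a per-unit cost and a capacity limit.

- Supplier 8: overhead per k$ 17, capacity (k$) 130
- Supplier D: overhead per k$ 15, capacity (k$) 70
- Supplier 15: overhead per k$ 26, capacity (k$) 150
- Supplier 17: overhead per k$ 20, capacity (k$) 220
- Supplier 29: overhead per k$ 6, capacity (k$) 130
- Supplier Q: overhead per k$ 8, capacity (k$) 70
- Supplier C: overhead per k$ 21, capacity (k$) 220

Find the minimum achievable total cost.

9630

Use providers in increasing cost order.
Take 130 from Supplier 29 at 6 ; need 520 more.
Supplier Q at 8: take all 70 k$ ; 450 still needed.
Take 70 from Supplier D at 15 ; need 380 more.
Supplier 8 at 17: take all 130 k$ ; 250 still needed.
Supplier 17 (20): use full 220 ; 30 k$ to go.
Supplier C (21): take the remaining 30 ; done.
Supplier 15: unused.
Cost = 130×6 + 70×8 + 70×15 + 130×17 + 220×20 + 30×21 = 9630.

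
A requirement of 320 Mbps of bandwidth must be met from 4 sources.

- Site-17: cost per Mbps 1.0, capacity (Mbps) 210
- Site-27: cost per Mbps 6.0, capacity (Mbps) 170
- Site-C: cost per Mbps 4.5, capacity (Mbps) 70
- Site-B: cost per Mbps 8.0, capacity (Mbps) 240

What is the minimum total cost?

Use sources in increasing cost order.
Take 210 from Site-17 at 1.0 ; need 110 more.
Site-C at 4.5: take all 70 Mbps ; 40 still needed.
Site-27 at 6.0: take 40 of its 170 ; requirement met.
Site-B: unused.
Cost = 210×1.0 + 70×4.5 + 40×6.0 = 765.

765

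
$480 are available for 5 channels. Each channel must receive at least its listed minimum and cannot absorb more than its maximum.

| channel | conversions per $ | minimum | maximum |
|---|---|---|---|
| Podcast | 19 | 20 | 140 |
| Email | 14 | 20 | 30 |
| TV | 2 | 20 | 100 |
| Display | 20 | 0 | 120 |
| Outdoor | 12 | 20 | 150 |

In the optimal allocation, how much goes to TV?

40

Meeting every minimum uses 20+20+20+0+20 = 80 $, leaving 400.
Rank by conversions per $: Display 20 > Podcast 19 > Email 14 > Outdoor 12 > TV 2.
Display: +120 to 120 (cap) → 280 left.
Podcast takes 120 more to reach its cap of 140 → 160 left.
Give Email 10 more to hit its cap of 30 → 150 left.
Give Outdoor 130 more to hit its cap of 150 → 20 left.
TV: +20 (room for 80) → 40. Pool exhausted.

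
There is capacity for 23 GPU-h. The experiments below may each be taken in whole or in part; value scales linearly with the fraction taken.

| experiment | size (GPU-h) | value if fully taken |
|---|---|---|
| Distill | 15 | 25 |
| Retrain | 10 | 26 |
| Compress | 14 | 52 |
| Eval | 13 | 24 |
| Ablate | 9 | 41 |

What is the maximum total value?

Rank by value-to-size ratio: Ablate 41/9≈4.56, Compress 52/14≈3.71, Retrain 26/10≈2.6, Eval 24/13≈1.85, Distill 25/15≈1.67.
All 9 GPU-h of Ablate fit (value 41) — 14 remain.
Compress: take in full, 14 GPU-h for value 52 — 0 left.
Total value = 93.

93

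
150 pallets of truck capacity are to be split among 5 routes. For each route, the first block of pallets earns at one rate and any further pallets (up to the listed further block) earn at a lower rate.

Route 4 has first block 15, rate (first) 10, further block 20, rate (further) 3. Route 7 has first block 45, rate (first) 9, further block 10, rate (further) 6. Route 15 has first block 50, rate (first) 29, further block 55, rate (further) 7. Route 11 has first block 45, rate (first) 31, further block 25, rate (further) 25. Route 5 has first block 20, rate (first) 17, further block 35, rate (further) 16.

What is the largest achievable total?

Order all 10 blocks by rate: Route 11/first 31 > Route 15/first 29 > Route 11/second 25 > Route 5/first 17 > Route 5/second 16 > Route 4/first 10 > Route 7/first 9 > Route 15/second 7 > Route 7/second 6 > Route 4/second 3.
Route 11/first (31): +45 ; 105 left.
Route 15/first (29): +50 ; 55 left.
Fill Route 11 second block (25 at 25) ; 30 left.
Route 5/first (17): +20 ; 10 left.
10 remain; put them into Route 5 second at 16.
Total = 31×45 + 29×50 + 25×25 + 17×20 + 16×10 = 3970.

3970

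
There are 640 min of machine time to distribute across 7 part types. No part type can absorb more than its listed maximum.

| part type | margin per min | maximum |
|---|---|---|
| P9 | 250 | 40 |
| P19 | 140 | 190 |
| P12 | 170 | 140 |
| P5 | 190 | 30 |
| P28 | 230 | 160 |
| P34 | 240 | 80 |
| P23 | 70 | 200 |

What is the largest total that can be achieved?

122100

Highest margin per min first: P9 250 > P34 240 > P28 230 > P5 190 > P12 170 > P19 140 > P23 70.
Give P9 40 to hit its cap of 40 — 600 left.
P34: +80 to 80 (cap) — 520 left.
Give P28 160 to hit its cap of 160 — 360 left.
Give P5 30 to hit its cap of 30 — 330 left.
P12 takes 140 to reach its cap of 140 — 190 left.
P19 takes 190 to reach its cap of 190 — 0 left.
Total = 250×40 + 140×190 + 170×140 + 190×30 + 230×160 + 240×80 = 122100.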